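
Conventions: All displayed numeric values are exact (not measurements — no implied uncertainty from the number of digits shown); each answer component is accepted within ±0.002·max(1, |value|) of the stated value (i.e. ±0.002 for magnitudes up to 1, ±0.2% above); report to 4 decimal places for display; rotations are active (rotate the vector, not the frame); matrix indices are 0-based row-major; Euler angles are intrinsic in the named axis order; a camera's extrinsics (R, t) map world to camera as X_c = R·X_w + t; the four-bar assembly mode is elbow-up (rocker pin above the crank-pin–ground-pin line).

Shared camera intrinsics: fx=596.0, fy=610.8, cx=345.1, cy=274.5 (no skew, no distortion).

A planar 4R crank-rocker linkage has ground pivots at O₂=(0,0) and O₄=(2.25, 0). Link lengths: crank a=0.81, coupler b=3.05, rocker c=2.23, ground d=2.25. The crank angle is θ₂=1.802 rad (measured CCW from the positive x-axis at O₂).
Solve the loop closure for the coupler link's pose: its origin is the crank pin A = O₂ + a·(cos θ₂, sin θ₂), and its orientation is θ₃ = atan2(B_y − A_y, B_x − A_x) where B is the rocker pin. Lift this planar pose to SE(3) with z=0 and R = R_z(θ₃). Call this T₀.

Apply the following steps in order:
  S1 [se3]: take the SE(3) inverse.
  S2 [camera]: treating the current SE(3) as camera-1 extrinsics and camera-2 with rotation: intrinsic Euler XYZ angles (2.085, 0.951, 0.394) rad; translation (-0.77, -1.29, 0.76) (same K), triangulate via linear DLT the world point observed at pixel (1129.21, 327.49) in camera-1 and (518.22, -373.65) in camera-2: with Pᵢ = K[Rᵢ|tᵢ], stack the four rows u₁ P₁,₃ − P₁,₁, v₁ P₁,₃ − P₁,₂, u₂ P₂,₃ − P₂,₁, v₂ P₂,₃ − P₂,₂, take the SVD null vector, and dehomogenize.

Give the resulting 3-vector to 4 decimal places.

source (fourbar_fk): coupler pose = R=[0.8839 -0.4676 0.0000; 0.4676 0.8839 0.0000; 0.0000 0.0000 1.0000], t=(-0.1856, 0.7884, 0.0000)
after S1 (invert_se3): R=[0.8839 0.4676 0.0000; -0.4676 0.8839 0.0000; 0.0000 0.0000 1.0000], t=(-0.2046, -0.7837, 0.0000)
after S2 (triangulate): (1.3843, 1.7563, 1.3988)

result = (1.3843, 1.7563, 1.3988)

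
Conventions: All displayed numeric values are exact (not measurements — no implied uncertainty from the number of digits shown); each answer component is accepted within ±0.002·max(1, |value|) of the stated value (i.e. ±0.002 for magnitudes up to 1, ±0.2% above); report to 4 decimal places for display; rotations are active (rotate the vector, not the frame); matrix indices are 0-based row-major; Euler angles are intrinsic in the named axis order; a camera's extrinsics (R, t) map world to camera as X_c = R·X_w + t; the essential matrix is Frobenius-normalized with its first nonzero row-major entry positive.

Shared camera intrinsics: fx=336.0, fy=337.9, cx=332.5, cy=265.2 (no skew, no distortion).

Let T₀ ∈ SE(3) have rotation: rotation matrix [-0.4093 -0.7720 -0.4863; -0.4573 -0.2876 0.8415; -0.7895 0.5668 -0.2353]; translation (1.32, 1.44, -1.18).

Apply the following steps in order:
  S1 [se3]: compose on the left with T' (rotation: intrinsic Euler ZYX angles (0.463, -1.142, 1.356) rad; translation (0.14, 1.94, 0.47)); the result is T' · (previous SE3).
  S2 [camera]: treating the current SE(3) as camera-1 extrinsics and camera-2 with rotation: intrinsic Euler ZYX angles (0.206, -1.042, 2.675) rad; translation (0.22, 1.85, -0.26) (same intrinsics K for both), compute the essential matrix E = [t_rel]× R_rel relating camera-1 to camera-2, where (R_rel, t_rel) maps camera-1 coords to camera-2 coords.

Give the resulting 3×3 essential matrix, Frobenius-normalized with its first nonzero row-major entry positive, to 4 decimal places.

matrix = [0.2676 0.2854 -0.3409; -0.2440 -0.2636 0.3190; 0.5188 0.0847 0.4729]

after S1 (compose_se3): R=[0.0473 0.1179 -0.9919; 0.7768 -0.6286 -0.0377; -0.6280 -0.7687 -0.1213], t=(-0.9611, 3.0219, 2.1509)
after S2 (essential): [0.2676 0.2854 -0.3409; -0.2440 -0.2636 0.3190; 0.5188 0.0847 0.4729]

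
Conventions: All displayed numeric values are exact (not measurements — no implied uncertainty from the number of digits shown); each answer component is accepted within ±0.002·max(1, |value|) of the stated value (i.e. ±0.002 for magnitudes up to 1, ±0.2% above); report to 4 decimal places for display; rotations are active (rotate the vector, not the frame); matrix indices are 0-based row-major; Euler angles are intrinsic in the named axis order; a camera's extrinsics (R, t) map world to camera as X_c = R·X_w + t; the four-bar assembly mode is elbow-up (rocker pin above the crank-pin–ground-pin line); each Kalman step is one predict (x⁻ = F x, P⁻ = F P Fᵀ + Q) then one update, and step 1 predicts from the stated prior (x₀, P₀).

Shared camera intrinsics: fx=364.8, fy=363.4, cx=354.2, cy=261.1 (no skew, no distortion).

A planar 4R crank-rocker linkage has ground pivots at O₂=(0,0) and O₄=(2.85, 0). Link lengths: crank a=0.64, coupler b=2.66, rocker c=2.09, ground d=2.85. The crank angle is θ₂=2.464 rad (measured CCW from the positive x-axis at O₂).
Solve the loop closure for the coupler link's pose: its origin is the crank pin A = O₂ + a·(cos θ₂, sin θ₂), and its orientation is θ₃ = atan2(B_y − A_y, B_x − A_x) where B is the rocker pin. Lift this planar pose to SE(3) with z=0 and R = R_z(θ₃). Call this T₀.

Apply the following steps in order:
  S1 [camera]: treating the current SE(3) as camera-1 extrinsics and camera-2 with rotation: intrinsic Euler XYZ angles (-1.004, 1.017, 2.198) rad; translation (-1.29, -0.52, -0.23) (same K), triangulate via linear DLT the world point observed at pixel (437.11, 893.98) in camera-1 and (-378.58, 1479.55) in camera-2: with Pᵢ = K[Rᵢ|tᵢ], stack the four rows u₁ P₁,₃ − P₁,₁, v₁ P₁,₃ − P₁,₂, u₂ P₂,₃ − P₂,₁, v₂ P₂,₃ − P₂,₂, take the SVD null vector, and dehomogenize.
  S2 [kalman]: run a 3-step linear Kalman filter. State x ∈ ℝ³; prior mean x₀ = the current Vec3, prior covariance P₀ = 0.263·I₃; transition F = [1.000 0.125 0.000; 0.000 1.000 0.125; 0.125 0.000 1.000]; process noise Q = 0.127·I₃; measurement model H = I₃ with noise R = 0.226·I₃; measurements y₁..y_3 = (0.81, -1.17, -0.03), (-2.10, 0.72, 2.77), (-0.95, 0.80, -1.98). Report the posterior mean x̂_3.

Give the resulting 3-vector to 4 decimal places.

result = (-0.8220, 0.5861, -0.2446)

source (fourbar_fk): coupler pose = R=[0.8530 -0.5219 0.0000; 0.5219 0.8530 0.0000; 0.0000 0.0000 1.0000], t=(-0.4986, 0.4012, 0.0000)
after S1 (triangulate): (1.7926, 1.3518, 1.4297)
after S2 (kf_track): (-0.8220, 0.5861, -0.2446)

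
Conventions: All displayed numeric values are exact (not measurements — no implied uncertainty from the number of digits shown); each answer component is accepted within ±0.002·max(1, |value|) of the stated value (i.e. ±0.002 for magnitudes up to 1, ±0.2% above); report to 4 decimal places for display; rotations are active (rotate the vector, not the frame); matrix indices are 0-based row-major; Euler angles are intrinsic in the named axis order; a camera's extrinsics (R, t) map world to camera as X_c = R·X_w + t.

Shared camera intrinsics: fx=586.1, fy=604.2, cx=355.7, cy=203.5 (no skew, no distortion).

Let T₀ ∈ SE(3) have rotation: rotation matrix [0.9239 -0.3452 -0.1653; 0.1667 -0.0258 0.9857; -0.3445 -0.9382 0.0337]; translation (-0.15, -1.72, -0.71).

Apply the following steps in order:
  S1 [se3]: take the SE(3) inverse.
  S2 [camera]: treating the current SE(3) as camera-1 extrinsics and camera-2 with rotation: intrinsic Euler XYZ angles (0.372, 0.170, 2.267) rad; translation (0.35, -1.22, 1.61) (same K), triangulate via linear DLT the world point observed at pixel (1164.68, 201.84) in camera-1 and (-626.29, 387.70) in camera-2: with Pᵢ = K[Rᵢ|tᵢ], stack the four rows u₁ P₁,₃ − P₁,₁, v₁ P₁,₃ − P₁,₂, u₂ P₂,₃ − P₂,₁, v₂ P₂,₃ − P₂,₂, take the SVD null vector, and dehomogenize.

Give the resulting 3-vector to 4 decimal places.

result = (1.8796, 0.5014, -1.5125)

after S1 (invert_se3): R=[0.9239 0.1667 -0.3445; -0.3452 -0.0258 -0.9382; -0.1653 0.9857 0.0337], t=(0.1807, -0.7623, 1.6945)
after S2 (triangulate): (1.8796, 0.5014, -1.5125)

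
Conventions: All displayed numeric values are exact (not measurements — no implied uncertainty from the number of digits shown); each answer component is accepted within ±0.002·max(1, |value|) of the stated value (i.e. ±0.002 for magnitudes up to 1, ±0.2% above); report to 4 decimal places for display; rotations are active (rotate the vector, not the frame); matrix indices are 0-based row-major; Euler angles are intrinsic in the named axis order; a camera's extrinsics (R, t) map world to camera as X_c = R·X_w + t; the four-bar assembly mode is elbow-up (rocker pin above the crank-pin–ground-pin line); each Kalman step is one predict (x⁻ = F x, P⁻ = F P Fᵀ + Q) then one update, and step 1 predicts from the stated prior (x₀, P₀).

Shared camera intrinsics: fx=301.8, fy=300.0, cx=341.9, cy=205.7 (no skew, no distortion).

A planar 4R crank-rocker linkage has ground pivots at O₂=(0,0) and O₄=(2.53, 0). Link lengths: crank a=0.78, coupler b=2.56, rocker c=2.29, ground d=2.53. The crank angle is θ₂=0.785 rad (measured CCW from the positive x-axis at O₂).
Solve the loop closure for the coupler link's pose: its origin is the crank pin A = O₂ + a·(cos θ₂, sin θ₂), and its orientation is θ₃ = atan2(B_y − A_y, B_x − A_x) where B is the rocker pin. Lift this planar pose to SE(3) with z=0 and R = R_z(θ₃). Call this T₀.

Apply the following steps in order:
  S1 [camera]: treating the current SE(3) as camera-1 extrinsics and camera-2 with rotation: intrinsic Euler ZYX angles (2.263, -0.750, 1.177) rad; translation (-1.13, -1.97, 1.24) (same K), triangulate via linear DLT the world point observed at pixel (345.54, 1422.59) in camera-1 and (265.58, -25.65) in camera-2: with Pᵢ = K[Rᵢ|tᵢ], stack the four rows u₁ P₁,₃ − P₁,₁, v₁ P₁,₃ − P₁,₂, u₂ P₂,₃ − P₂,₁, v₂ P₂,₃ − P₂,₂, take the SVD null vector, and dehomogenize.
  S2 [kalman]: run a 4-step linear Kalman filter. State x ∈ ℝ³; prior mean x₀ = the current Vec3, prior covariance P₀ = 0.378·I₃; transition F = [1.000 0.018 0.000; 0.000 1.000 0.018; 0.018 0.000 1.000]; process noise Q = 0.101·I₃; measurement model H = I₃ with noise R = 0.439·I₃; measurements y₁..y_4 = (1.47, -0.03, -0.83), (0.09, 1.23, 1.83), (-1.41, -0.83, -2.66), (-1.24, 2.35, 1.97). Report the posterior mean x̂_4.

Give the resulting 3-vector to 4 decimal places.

source (fourbar_fk): coupler pose = R=[0.7347 -0.6784 0.0000; 0.6784 0.7347 0.0000; 0.0000 0.0000 1.0000], t=(0.5518, 0.5513, 0.0000)
after S1 (triangulate): (0.9335, 1.8134, 0.6205)
after S2 (kf_track): (-0.5278, 1.0694, 0.3735)

result = (-0.5278, 1.0694, 0.3735)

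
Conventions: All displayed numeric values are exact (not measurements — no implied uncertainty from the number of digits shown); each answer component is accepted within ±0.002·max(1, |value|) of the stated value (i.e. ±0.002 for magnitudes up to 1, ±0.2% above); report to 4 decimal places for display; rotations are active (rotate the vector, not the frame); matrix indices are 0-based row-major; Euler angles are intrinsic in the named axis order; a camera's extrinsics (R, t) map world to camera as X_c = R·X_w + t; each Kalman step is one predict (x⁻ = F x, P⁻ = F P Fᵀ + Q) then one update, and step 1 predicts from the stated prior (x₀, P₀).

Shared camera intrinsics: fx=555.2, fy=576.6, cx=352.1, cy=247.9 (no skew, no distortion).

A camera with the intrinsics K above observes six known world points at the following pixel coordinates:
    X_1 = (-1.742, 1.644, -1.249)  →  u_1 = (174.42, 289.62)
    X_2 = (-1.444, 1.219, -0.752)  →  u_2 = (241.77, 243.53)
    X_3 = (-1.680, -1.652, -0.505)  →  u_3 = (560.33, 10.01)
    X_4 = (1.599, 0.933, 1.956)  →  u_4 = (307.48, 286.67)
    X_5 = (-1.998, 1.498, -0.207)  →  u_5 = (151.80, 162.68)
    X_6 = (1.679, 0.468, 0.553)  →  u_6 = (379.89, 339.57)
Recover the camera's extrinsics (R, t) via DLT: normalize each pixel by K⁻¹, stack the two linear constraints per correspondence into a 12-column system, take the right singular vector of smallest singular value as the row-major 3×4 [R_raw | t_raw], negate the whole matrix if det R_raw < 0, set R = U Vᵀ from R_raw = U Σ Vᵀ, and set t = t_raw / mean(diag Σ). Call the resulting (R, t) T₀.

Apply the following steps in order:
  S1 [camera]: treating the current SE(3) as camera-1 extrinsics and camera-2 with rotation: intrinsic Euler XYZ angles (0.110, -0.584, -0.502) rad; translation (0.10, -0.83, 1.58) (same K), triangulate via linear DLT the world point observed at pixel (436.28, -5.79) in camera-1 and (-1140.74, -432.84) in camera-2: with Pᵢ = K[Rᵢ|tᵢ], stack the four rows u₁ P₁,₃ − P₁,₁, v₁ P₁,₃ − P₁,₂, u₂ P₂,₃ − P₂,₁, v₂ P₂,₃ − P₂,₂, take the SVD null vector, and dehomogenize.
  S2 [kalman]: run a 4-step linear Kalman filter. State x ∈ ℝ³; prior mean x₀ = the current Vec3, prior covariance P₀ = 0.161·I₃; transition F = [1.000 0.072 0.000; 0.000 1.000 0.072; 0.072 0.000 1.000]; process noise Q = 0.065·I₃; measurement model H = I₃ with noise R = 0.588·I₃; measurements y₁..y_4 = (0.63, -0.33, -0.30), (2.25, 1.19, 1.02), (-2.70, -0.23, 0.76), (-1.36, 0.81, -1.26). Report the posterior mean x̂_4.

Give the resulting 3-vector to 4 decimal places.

result = (-1.0829, 0.0411, -0.0665)

source (pnp_recover): camera pose = R=[0.3083 -0.8671 -0.3914; 0.6975 0.4858 -0.5268; 0.6468 -0.1106 0.7546], t=(0.4500, -0.0100, 5.4500)
after S1 (triangulate): (-1.8438, -1.1395, 0.4053)
after S2 (kf_track): (-1.0829, 0.0411, -0.0665)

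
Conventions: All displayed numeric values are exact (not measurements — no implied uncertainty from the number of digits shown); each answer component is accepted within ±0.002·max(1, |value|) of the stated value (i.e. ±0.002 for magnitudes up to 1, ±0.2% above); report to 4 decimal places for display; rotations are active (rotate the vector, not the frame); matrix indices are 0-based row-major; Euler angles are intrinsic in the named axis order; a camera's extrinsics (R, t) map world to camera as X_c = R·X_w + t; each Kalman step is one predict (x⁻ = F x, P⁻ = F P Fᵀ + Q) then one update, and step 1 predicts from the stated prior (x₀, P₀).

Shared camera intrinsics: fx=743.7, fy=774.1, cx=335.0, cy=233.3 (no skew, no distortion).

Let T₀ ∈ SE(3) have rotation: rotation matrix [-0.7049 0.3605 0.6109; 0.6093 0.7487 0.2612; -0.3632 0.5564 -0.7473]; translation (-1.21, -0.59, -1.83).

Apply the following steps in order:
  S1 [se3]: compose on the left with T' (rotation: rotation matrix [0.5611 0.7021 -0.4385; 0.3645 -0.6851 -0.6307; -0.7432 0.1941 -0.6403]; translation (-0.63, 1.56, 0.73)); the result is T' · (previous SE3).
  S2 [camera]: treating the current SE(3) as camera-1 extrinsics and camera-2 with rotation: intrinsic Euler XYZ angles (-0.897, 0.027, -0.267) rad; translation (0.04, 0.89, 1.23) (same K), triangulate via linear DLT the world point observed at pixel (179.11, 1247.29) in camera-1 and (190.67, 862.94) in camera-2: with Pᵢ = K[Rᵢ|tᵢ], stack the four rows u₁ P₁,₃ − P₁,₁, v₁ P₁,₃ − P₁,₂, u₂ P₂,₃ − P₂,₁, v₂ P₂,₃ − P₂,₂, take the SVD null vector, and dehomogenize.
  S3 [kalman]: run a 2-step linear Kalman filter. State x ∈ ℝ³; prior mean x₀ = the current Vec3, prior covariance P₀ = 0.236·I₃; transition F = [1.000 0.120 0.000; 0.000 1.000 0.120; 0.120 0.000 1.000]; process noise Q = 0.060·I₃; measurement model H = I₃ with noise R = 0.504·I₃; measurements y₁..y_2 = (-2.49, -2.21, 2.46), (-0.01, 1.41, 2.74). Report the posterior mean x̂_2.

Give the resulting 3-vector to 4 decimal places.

result = (-0.7397, 0.0650, 1.7103)

after S1 (compose_se3): R=[0.1916 0.4840 0.8539; -0.4453 -0.7324 0.5150; 0.8747 -0.4789 0.0752], t=(-0.9208, 2.6774, 2.6865)
after S2 (triangulate): (-0.3541, -0.1503, 0.6302)
after S3 (kf_track): (-0.7397, 0.0650, 1.7103)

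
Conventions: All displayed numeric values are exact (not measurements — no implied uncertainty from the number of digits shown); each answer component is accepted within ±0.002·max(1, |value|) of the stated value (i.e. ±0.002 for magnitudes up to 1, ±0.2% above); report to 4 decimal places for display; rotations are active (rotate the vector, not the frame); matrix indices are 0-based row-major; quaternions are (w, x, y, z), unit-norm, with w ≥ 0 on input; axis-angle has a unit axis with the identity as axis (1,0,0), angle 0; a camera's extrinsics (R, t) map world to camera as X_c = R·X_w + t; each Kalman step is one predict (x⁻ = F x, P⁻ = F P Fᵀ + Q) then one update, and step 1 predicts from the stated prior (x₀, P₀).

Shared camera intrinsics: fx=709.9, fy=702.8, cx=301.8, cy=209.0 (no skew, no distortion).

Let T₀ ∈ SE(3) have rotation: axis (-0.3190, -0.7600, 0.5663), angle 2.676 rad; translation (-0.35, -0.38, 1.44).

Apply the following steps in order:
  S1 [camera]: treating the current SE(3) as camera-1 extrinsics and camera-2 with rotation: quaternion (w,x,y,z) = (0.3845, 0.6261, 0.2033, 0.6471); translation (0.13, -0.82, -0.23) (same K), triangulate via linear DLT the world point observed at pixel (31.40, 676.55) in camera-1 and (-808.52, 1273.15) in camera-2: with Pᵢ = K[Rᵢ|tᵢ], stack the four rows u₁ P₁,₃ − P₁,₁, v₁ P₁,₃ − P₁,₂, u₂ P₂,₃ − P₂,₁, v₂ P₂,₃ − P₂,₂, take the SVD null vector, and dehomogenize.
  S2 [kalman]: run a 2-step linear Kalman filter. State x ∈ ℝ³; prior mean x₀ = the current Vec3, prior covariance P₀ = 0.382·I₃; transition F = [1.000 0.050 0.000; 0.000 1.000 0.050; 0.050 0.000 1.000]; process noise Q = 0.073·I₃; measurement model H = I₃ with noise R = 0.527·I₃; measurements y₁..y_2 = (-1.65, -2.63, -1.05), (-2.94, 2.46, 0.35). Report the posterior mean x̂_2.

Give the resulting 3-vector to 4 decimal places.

result = (-1.0864, -0.0007, -0.5043)

after S1 (triangulate): (1.4672, -0.2287, -1.0019)
after S2 (kf_track): (-1.0864, -0.0007, -0.5043)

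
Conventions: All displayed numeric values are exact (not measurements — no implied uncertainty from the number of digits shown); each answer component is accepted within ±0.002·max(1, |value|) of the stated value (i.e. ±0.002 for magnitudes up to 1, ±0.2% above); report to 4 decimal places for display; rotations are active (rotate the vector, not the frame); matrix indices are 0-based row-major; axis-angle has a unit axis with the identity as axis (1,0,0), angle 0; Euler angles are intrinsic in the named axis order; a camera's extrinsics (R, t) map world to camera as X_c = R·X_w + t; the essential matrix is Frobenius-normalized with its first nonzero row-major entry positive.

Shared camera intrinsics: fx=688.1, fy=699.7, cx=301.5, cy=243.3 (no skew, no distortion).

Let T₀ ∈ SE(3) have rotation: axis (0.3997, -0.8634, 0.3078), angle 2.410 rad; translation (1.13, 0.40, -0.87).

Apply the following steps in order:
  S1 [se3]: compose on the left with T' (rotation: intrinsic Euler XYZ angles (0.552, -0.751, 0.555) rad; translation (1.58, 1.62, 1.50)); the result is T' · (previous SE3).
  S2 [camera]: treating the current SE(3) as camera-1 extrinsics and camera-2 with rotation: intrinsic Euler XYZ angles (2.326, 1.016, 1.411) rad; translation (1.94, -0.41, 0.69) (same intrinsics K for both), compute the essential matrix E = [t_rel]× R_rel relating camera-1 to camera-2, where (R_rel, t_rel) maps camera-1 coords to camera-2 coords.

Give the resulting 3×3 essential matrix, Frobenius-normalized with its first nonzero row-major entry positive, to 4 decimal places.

after S1 (compose_se3): R=[-0.6766 -0.5819 0.4513; -0.7321 0.4659 -0.4969; 0.0789 -0.6666 -0.7412], t=(2.7216, 2.4817, 1.8845)
after S2 (essential): [0.0556 0.2626 -0.5625; 0.3347 -0.0048 -0.2949; 0.5581 -0.3053 0.0882]

matrix = [0.0556 0.2626 -0.5625; 0.3347 -0.0048 -0.2949; 0.5581 -0.3053 0.0882]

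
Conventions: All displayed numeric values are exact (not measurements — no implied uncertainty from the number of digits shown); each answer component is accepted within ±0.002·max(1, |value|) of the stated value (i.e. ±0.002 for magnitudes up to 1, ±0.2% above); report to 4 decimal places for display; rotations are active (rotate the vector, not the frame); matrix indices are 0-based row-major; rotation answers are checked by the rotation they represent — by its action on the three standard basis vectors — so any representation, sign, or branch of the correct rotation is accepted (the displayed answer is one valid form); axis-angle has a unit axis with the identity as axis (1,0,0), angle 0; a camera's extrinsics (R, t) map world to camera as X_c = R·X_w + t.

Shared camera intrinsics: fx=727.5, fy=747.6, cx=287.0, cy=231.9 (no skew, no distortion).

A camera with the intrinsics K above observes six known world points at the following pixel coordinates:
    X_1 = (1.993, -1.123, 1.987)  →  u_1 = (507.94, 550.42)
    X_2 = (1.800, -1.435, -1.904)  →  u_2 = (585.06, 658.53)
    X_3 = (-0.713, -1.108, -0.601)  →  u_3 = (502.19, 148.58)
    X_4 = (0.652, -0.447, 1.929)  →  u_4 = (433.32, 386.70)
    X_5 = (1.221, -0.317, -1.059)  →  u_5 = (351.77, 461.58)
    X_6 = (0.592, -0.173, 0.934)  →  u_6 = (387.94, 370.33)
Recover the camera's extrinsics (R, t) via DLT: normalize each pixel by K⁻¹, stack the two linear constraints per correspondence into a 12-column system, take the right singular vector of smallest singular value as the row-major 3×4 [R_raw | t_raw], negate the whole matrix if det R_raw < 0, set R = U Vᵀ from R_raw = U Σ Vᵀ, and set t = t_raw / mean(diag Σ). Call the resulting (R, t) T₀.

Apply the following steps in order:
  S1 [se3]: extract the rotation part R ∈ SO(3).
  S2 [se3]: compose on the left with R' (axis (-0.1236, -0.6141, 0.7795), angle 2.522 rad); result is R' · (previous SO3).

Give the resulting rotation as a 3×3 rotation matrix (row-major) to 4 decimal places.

source (pnp_recover): camera pose = R=[-0.0716 -0.9546 0.2891; 0.9689 0.0023 0.2475; -0.2370 0.2978 0.9248], t=(0.4501, 0.3202, 5.4007)
after S1 (rot_of_se3): [-0.0716 -0.9546 0.2891; 0.9689 0.0023 0.2475; -0.2370 0.2978 0.9248]
after S2 (compose_so3): [-0.1229 0.5918 -0.7967; 0.0206 -0.8011 -0.5982; -0.9922 -0.0899 0.0863]

rotation (matrix) = ((-0.1229, 0.5918, -0.7967), (0.0206, -0.8011, -0.5982), (-0.9922, -0.0899, 0.0863))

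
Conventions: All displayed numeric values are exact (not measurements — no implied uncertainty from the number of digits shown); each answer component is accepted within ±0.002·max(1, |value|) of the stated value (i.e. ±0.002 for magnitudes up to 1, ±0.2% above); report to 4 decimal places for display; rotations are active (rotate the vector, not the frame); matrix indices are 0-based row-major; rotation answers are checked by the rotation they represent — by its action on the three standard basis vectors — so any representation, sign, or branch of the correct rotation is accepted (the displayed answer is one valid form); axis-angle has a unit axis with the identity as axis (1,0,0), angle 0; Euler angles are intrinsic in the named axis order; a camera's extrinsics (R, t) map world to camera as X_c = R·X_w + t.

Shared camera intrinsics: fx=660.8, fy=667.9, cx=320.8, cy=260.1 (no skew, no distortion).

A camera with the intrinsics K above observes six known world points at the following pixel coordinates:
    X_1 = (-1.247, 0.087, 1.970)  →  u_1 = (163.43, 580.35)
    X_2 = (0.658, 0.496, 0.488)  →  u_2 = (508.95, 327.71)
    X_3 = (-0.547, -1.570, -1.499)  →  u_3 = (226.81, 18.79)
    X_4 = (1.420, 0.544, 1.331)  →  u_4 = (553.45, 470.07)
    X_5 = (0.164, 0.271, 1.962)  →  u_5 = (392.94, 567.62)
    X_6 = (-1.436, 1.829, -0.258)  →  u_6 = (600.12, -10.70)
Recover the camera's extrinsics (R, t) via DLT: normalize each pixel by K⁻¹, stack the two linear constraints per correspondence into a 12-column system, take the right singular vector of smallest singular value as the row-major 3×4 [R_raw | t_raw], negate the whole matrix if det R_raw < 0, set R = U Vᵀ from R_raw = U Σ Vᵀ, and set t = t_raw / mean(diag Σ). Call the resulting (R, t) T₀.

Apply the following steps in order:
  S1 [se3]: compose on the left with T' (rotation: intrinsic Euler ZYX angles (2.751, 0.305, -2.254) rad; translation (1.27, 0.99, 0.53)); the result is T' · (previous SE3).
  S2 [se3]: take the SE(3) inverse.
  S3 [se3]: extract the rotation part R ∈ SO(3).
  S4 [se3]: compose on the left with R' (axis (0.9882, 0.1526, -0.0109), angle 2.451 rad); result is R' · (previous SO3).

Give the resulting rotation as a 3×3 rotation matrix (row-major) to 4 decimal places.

rotation (matrix) = ((-0.6560, 0.1064, -0.7472), (-0.1702, -0.9854, 0.0090), (-0.7353, 0.1331, 0.6645))

source (pnp_recover): camera pose = R=[0.6942 0.6958 -0.1844; 0.2335 0.0246 0.9720; 0.6809 -0.7178 -0.1454], t=(0.4700, -0.2200, 4.1300)
after S1 (compose_se3): R=[-0.5876 -0.5163 0.6230; -0.1698 0.8315 0.5290; -0.7912 0.2051 -0.5762], t=(0.2596, -2.2081, -1.9353)
after S2 (invert_se3): R=[-0.5876 -0.1698 -0.7912; -0.5163 0.8315 0.2051; 0.6230 0.5290 -0.5762], t=(-1.7534, 2.3669, -0.1087)
after S3 (rot_of_se3): [-0.5876 -0.1698 -0.7912; -0.5163 0.8315 0.2051; 0.6230 0.5290 -0.5762]
after S4 (compose_so3): [-0.6560 0.1064 -0.7472; -0.1702 -0.9854 0.0090; -0.7353 0.1331 0.6645]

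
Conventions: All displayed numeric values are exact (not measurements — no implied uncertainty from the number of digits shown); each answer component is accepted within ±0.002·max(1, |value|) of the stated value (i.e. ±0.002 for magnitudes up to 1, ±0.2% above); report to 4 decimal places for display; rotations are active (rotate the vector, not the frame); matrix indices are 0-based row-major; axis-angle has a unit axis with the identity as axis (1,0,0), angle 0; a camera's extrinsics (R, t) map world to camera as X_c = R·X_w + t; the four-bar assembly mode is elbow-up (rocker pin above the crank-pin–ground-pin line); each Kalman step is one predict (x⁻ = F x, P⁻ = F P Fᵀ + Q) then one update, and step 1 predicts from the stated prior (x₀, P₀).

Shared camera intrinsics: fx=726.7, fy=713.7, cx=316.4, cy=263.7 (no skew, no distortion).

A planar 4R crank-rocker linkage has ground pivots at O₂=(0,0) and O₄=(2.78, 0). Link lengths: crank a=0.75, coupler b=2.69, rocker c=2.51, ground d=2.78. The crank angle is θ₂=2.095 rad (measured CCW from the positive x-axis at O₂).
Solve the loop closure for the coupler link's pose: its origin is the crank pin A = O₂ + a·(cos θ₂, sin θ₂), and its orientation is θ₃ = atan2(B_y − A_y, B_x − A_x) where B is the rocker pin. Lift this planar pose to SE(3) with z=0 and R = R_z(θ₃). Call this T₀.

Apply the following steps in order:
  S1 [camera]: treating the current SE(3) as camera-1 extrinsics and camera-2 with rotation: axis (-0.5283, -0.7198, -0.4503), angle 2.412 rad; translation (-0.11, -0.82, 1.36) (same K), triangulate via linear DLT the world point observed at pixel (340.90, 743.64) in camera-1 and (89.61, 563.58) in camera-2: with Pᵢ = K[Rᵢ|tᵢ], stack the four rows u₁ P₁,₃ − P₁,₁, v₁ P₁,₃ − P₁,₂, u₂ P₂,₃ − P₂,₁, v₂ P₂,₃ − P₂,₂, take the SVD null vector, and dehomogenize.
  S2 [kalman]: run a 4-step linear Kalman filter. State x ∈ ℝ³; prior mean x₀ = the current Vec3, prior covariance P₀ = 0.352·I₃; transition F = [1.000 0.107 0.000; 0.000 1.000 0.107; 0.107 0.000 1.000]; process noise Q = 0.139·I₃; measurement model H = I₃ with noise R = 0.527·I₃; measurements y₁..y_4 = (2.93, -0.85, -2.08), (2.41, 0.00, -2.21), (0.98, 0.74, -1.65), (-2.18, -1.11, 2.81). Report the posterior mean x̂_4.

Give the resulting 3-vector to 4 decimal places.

result = (0.0769, -0.4940, 0.4440)

source (fourbar_fk): coupler pose = R=[0.7921 -0.6104 0.0000; 0.6104 0.7921 0.0000; 0.0000 0.0000 1.0000], t=(-0.3754, 0.6493, 0.0000)
after S1 (triangulate): (0.4676, -0.0798, 1.2960)
after S2 (kf_track): (0.0769, -0.4940, 0.4440)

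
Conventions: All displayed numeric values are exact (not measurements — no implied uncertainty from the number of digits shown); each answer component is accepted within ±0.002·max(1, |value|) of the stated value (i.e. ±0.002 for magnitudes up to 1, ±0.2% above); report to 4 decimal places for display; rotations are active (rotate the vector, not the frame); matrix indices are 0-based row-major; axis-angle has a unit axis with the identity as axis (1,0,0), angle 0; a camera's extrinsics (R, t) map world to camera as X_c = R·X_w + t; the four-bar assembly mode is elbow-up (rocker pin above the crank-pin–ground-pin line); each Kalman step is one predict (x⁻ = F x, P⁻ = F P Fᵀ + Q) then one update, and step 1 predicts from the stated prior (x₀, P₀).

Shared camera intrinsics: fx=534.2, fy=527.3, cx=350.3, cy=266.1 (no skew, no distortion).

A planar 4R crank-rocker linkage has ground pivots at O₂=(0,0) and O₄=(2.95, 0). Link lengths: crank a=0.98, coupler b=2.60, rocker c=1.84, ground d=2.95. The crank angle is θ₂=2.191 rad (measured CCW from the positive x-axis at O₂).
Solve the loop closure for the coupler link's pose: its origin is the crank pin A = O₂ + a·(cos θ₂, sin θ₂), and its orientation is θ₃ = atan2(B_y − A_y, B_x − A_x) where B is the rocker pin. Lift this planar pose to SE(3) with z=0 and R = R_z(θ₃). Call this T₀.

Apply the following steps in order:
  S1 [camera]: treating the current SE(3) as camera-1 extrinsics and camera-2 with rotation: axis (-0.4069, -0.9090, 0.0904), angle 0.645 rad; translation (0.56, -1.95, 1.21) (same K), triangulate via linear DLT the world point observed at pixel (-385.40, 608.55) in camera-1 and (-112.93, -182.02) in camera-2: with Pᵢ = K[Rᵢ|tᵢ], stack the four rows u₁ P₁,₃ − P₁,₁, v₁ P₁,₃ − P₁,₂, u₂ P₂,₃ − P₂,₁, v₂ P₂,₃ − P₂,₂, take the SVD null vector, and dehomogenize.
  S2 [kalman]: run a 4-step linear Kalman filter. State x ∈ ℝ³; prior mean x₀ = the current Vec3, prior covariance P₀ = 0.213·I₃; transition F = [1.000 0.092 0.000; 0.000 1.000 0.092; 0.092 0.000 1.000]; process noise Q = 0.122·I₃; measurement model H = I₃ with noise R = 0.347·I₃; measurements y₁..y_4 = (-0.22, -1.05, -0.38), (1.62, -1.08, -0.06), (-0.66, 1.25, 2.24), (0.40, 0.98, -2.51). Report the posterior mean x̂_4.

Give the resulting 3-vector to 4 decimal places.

result = (0.0804, 0.5999, -0.4650)

source (fourbar_fk): coupler pose = R=[0.9597 -0.2811 0.0000; 0.2811 0.9597 0.0000; 0.0000 0.0000 1.0000], t=(-0.5696, 0.7975, 0.0000)
after S1 (triangulate): (-1.3099, 0.5225, 1.4330)
after S2 (kf_track): (0.0804, 0.5999, -0.4650)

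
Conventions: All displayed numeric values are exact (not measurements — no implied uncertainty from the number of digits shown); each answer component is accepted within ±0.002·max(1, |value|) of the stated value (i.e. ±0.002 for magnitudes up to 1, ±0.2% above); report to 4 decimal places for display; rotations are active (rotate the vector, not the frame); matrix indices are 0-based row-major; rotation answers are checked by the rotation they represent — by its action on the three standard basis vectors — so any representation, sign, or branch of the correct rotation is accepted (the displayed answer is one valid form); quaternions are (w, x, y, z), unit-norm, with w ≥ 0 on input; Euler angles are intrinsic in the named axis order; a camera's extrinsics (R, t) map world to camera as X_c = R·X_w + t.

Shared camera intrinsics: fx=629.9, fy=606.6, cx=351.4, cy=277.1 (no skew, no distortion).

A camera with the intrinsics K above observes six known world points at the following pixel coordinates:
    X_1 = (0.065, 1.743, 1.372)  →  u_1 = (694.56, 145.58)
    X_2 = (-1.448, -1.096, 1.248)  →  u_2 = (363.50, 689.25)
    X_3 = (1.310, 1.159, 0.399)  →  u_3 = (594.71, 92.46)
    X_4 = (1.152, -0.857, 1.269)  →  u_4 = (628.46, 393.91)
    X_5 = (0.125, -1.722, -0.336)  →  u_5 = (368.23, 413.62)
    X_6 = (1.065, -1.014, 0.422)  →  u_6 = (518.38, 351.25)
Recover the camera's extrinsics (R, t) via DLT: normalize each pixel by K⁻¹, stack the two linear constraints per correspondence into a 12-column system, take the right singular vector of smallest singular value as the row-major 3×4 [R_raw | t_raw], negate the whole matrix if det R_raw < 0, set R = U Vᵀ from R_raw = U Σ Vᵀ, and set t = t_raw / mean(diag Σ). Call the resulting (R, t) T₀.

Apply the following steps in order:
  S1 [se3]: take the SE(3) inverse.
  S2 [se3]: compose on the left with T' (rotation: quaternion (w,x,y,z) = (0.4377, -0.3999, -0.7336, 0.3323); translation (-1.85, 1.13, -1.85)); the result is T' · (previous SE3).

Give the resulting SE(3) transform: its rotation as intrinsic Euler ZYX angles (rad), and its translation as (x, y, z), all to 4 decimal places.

rotation (euler_zyx) = (2.5871, -0.0334, 0.2387), translation = (-2.1769, 0.4344, -5.7964)

source (pnp_recover): camera pose = R=[0.7267 -0.0376 0.6859; -0.4897 -0.7286 0.4789; 0.4817 -0.6839 -0.5479], t=(0.2200, 0.1900, 4.0100)
after S1 (invert_se3): R=[0.7267 -0.4897 0.4817; -0.0376 -0.7286 -0.6839; 0.6859 0.4789 -0.5479], t=(-1.9986, 2.8890, 1.9554)
after S2 (compose_se3): R=[-0.8497 -0.5048 0.1521; 0.5262 -0.8302 0.1839; 0.0334 0.2363 0.9711], t=(-2.1769, 0.4344, -5.7964)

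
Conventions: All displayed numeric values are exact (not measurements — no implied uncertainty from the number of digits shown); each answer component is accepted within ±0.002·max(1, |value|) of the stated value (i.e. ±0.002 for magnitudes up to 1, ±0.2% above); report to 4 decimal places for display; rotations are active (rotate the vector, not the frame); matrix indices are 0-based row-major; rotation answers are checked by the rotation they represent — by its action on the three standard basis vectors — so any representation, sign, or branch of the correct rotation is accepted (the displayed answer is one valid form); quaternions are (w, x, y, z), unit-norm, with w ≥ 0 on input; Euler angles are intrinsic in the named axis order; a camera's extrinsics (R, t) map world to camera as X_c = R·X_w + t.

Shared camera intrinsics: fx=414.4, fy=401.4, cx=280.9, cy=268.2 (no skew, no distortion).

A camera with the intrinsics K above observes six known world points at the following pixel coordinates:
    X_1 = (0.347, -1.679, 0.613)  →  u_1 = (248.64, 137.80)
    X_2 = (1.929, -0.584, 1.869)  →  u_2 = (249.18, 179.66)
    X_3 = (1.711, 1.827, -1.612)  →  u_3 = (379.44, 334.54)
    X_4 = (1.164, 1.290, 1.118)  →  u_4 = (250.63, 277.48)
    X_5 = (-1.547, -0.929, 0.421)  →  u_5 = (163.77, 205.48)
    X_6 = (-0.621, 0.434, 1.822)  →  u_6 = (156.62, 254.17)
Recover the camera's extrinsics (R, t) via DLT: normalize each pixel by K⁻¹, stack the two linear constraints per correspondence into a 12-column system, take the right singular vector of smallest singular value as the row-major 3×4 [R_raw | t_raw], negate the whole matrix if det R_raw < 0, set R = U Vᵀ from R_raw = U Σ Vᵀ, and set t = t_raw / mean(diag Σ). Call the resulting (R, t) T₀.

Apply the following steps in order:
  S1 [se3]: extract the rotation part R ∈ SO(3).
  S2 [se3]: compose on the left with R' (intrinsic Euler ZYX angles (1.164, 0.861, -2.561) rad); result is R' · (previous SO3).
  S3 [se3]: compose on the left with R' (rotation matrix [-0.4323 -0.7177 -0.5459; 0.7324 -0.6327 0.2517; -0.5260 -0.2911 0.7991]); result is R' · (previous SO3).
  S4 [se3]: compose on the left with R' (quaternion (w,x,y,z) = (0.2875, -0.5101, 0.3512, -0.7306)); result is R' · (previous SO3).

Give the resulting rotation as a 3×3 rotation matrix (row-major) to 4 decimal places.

source (pnp_recover): camera pose = R=[0.5820 -0.0626 -0.8107; -0.2947 0.9130 -0.2821; 0.7579 0.4031 0.5130], t=(-0.3202, -0.3202, 6.6512)
after S1 (rot_of_se3): [0.5820 -0.0626 -0.8107; -0.2947 0.9130 -0.2821; 0.7579 0.4031 0.5130]
after S2 (compose_so3): [-0.5997 0.2304 -0.7664; 0.2815 -0.8357 -0.4716; -0.7491 -0.4985 0.4363]
after S3 (compose_so3): [0.4662 0.7723 0.4315; -0.8058 0.5720 -0.1532; -0.3651 -0.2763 0.8890]
after S4 (compose_so3): [-0.5422 -0.4691 0.6971; 0.1912 -0.8767 -0.4413; 0.8182 -0.1060 0.5651]

rotation (matrix) = ((-0.5422, -0.4691, 0.6971), (0.1912, -0.8767, -0.4413), (0.8182, -0.1060, 0.5651))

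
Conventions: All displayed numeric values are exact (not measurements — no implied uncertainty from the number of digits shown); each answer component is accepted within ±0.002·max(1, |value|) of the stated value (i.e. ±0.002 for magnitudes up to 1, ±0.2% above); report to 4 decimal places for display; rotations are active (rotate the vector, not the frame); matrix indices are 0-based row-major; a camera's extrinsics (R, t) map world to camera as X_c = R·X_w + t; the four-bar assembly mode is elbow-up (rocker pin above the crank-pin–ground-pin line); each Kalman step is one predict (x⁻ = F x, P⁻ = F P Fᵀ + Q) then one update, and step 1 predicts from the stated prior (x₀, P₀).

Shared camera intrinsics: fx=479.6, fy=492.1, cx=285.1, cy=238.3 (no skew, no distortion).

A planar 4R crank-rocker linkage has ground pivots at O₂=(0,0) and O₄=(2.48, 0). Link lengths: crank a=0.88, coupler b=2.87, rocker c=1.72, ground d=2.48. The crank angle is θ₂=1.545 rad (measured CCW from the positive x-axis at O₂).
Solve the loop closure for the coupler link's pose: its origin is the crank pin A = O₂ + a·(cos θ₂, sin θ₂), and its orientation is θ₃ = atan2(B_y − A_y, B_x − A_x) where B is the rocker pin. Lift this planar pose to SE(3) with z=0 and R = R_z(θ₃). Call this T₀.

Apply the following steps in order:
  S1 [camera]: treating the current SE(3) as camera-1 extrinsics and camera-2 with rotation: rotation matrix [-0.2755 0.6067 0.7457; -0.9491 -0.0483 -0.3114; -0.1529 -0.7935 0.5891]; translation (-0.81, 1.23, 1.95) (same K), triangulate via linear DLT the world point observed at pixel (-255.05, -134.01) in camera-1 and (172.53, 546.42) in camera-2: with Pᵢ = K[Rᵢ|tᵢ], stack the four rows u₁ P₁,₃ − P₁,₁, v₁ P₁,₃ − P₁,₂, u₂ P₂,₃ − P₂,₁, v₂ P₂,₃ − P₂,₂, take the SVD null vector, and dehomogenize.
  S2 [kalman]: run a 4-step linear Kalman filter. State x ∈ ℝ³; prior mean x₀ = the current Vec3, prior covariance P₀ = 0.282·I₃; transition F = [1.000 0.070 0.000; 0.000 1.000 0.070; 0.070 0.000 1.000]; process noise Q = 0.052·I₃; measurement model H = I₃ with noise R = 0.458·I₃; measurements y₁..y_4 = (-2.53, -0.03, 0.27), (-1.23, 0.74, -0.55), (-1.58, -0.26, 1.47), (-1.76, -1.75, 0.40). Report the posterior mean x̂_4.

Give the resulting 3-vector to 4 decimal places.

result = (-1.6369, -0.6128, 0.2884)

source (fourbar_fk): coupler pose = R=[0.9588 -0.2839 0.0000; 0.2839 0.9588 0.0000; 0.0000 0.0000 1.0000], t=(0.0227, 0.8797, 0.0000)
after S1 (triangulate): (-0.9901, -1.0622, 0.5550)
after S2 (kf_track): (-1.6369, -0.6128, 0.2884)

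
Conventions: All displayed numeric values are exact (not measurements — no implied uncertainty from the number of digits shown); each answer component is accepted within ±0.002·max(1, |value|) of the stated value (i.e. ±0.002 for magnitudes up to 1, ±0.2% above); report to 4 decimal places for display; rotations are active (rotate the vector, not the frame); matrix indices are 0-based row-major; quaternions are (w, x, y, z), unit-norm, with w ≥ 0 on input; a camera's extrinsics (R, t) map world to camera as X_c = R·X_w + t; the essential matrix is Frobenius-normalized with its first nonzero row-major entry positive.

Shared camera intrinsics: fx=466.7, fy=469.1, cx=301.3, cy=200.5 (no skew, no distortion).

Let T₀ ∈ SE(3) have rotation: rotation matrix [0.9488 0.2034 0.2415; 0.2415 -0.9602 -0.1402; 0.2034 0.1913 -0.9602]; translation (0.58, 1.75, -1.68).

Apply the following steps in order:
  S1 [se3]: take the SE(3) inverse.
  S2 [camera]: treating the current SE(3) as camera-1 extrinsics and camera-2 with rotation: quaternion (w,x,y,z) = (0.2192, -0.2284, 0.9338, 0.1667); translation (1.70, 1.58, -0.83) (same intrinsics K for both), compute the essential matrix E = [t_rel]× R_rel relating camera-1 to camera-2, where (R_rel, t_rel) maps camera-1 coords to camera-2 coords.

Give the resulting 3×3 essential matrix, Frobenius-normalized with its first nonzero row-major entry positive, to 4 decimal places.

matrix = [0.3805 0.1411 -0.5757; 0.2088 -0.0525 0.0531; -0.5479 0.2064 -0.3344]

after S1 (invert_se3): R=[0.9488 0.2415 0.2034; 0.2034 -0.9602 0.1913; 0.2415 -0.1402 -0.9602], t=(-0.6313, 1.8839, -1.5079)
after S2 (essential): [0.3805 0.1411 -0.5757; 0.2088 -0.0525 0.0531; -0.5479 0.2064 -0.3344]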